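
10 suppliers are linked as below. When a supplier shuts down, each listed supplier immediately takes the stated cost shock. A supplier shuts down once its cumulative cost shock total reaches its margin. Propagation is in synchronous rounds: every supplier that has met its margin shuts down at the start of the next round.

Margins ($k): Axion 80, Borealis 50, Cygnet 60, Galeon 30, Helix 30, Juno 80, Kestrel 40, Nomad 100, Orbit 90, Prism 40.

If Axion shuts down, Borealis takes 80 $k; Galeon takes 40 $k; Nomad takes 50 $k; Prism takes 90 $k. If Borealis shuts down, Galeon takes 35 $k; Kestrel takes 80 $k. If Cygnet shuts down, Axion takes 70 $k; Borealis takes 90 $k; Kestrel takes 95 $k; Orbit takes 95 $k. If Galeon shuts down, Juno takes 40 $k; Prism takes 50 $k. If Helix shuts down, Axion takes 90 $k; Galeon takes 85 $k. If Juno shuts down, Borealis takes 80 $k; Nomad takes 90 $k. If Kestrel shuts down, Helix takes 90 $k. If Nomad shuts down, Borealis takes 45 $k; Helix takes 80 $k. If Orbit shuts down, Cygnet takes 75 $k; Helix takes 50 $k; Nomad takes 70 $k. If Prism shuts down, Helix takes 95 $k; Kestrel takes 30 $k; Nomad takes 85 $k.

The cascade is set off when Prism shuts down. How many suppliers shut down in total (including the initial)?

Round 1 — Prism shuts down (initial).
  Helix: +95 → 95 ≥ 30
  Kestrel: +30 → 30 < 40
  Nomad: +85 → 85 < 100
Round 2 — Helix shuts down.
  Axion: +90 → 90 ≥ 80
  Galeon: +85 → 85 ≥ 30
Round 3 — Axion, Galeon shut down.
  Borealis: +80 → 80 ≥ 50
  Juno: +40 → 40 < 80
  Nomad: +50 → 135 ≥ 100
Round 4 — Borealis, Nomad shut down.
  Kestrel: +80 → 110 ≥ 40
Round 5 — Kestrel shuts down.
No further shutdowns.

7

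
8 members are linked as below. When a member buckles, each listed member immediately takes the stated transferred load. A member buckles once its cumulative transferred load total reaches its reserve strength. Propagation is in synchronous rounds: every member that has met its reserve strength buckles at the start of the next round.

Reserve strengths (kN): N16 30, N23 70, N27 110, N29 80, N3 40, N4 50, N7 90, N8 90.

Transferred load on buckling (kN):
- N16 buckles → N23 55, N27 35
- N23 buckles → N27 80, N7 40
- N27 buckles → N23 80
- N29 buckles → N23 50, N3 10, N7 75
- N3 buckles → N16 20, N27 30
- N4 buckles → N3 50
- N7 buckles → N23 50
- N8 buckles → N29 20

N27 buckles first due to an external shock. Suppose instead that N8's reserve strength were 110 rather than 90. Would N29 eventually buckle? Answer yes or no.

no

With N8's reserve strength at 110:
Round 1 — N27 buckles (initial).
  N23: +80 → 80 ≥ 70
Round 2 — N23 buckles.
  N7: +40 → 40 < 90
No further bucklings.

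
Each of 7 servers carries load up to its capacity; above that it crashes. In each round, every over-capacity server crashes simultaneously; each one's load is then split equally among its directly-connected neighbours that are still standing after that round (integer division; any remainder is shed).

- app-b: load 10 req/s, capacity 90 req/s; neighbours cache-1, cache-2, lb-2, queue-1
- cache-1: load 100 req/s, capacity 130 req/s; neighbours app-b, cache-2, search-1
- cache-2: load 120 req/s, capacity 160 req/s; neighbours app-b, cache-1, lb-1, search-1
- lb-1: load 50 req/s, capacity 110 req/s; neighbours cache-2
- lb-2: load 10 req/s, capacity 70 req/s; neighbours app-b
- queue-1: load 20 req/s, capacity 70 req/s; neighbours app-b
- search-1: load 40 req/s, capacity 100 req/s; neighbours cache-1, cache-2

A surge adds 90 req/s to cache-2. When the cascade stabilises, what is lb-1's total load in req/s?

102

Round 1 — cache-2 at 210 > 160. cache-2 crashes.
  cache-2 sheds 210 req/s to app-b, cache-1, lb-1, search-1: 52 each (2 lost).
    app-b: 10+52 = 62 ≤ 90
    cache-1: 100+52 = 152 > 130
    lb-1: 50+52 = 102 ≤ 110
    search-1: 40+52 = 92 ≤ 100
Round 2 — cache-1 crashes.
  cache-1 sheds 152 req/s to app-b, search-1: 76 each.
    app-b: 62+76 = 138 > 90
    search-1: 92+76 = 168 > 100
Round 3 — app-b, search-1 crash.
  app-b sheds 138 req/s to lb-2, queue-1: 69 each.
    lb-2: 10+69 = 79 > 70
    queue-1: 20+69 = 89 > 70
  search-1 sheds 168 req/s: no online neighbours, lost.
Round 4 — lb-2, queue-1 crash.
  lb-2 sheds 79 req/s: no online neighbours, lost.
  queue-1 sheds 89 req/s: no online neighbours, lost.
No further crashes.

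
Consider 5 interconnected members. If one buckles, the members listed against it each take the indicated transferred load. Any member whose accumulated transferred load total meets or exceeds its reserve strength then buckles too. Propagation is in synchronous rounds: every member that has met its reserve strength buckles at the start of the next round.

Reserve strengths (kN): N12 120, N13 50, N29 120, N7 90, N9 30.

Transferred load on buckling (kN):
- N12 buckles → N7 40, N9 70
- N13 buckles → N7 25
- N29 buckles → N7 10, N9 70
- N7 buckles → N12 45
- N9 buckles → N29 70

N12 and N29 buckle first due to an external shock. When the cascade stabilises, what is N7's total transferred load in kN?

50

Round 1 — N12, N29 buckle (initial).
  N7: +40+10 → 50 < 90
  N9: +70+70 → 140 ≥ 30
Round 2 — N9 buckles.
No further bucklings.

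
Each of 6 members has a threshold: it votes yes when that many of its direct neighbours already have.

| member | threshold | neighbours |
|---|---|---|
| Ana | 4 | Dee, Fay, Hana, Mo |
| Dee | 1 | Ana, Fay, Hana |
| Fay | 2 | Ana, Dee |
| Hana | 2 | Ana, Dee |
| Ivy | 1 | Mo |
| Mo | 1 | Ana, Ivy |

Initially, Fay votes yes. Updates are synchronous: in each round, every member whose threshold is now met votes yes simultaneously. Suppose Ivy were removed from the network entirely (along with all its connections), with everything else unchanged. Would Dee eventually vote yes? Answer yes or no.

With Ivy removed:
Round 1 — Fay votes yes (initial).
Round 2 — checking thresholds:
  Ana: 1 of 4 neighbours < 4, not yet.
  Dee: 1 of 3 neighbours ≥ 1, votes yes.
Round 3 — no new yes votes; cascade stops.

yes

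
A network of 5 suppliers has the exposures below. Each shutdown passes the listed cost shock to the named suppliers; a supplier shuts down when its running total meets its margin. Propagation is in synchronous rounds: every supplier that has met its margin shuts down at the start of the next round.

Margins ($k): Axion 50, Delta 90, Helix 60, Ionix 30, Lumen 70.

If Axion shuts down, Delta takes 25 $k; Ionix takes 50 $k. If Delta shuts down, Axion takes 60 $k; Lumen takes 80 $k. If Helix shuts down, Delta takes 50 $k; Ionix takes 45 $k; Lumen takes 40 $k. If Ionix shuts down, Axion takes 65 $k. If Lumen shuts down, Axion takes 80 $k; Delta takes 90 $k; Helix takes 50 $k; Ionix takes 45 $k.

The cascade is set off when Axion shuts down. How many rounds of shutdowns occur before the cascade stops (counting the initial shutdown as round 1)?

Round 1 — Axion shuts down (initial).
  Delta: +25 → 25 < 90
  Ionix: +50 → 50 ≥ 30
Round 2 — Ionix shuts down.
No further shutdowns.

2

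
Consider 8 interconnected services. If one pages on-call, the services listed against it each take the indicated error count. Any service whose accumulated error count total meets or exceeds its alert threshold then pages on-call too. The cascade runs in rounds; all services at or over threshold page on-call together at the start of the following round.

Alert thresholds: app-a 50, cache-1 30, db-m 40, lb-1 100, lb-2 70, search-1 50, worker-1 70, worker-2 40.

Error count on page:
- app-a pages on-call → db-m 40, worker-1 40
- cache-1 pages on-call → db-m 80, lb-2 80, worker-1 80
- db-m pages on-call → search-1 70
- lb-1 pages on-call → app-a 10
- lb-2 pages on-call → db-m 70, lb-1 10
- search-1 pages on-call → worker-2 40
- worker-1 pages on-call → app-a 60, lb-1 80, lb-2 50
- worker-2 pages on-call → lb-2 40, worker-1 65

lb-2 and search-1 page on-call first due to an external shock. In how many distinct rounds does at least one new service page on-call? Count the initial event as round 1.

Round 1 — lb-2, search-1 page on-call (initial).
  db-m: +70 → 70 ≥ 40
  lb-1: +10 → 10 < 100
  worker-2: +40 → 40 ≥ 40
Round 2 — db-m, worker-2 page on-call.
  worker-1: +65 → 65 < 70
No further pages.

2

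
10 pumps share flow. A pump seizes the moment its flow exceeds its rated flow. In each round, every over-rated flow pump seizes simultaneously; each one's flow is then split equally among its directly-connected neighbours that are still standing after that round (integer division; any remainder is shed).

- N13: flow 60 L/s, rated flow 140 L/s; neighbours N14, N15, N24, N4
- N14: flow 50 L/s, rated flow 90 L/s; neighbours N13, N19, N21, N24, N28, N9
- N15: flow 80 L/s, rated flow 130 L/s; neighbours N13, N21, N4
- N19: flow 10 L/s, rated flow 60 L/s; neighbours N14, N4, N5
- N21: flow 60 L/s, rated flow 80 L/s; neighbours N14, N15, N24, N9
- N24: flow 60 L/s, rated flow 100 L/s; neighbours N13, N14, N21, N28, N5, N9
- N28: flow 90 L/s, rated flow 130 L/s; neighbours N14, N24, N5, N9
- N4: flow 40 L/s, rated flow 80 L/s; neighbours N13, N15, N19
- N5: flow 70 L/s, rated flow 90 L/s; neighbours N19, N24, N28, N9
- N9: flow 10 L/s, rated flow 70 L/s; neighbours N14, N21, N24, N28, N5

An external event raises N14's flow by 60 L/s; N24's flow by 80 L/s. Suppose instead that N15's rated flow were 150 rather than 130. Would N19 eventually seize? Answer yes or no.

With N15's rated flow at 150:
Round 1 — N14 at 110 > 90; N24 at 140 > 100. N14, N24 seize.
  N14 sheds 110 L/s to N13, N19, N21, N28, N9: 22 each.
    N13: 60+22 = 82 ≤ 140
    N19: 10+22 = 32 ≤ 60
    N21: 60+22 = 82 > 80
    N28: 90+22 = 112 ≤ 130
    N9: 10+22 = 32 ≤ 70
  N24 sheds 140 L/s to N13, N21, N28, N5, N9: 28 each.
    N13: 82+28 = 110 ≤ 140
    N21: 82+28 = 110 > 80
    N28: 112+28 = 140 > 130
    N5: 70+28 = 98 > 90
    N9: 32+28 = 60 ≤ 70
Round 2 — N21, N28, N5 seize.
  N21 sheds 110 L/s to N15, N9: 55 each.
    N15: 80+55 = 135 ≤ 150
    N9: 60+55 = 115 > 70
  N28 sheds 140 L/s to N9: 140 each.
    N9: 115+140 = 255 > 70
  N5 sheds 98 L/s to N19, N9: 49 each.
    N19: 32+49 = 81 > 60
    N9: 255+49 = 304 > 70
Round 3 — N19, N9 seize.
  N19 sheds 81 L/s to N4: 81 each.
    N4: 40+81 = 121 > 80
  N9 sheds 304 L/s: no online neighbours, lost.
Round 4 — N4 seizes.
  N4 sheds 121 L/s to N13, N15: 60 each (1 lost).
    N13: 110+60 = 170 > 140
    N15: 135+60 = 195 > 150
Round 5 — N13, N15 seize.
  N13 sheds 170 L/s: no online neighbours, lost.
  N15 sheds 195 L/s: no online neighbours, lost.
No further seizures.

yes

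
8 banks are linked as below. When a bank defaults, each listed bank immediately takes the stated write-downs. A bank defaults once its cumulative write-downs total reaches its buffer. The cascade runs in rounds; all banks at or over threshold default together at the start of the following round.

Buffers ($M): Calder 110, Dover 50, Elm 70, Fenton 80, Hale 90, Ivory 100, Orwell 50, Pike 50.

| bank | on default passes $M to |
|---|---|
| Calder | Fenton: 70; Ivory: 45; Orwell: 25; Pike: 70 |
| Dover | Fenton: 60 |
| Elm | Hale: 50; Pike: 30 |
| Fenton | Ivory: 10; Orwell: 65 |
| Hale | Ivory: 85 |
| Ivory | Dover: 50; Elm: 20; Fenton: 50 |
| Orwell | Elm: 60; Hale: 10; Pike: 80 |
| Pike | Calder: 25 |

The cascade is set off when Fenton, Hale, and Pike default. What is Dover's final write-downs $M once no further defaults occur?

Round 1 — Fenton, Hale, Pike default (initial).
  Calder: +25 → 25 < 110
  Ivory: +10+85 → 95 < 100
  Orwell: +65 → 65 ≥ 50
Round 2 — Orwell defaults.
  Elm: +60 → 60 < 70
No further defaults.

0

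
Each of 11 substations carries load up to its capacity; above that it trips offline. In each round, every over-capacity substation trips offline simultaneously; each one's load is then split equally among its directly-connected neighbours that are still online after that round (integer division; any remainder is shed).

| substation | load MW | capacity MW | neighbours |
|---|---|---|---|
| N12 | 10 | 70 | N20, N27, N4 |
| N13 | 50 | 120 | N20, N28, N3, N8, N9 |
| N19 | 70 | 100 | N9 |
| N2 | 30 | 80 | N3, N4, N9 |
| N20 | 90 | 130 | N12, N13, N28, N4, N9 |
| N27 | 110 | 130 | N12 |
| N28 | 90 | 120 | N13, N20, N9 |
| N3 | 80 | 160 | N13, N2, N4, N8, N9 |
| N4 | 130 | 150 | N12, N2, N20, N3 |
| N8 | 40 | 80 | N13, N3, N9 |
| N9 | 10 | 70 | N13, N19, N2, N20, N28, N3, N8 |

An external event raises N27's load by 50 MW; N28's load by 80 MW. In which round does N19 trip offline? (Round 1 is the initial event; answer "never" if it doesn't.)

never

Round 1 — N27 at 160 > 130; N28 at 170 > 120. N27, N28 trip offline.
  N27 sheds 160 MW to N12: 160 each.
    N12: 10+160 = 170 > 70
  N28 sheds 170 MW to N13, N20, N9: 56 each (2 lost).
    N13: 50+56 = 106 ≤ 120
    N20: 90+56 = 146 > 130
    N9: 10+56 = 66 ≤ 70
Round 2 — N12, N20 trip offline.
  N12 sheds 170 MW to N4: 170 each.
    N4: 130+170 = 300 > 150
  N20 sheds 146 MW to N13, N4, N9: 48 each (2 lost).
    N13: 106+48 = 154 > 120
    N4: 300+48 = 348 > 150
    N9: 66+48 = 114 > 70
Round 3 — N13, N4, N9 trip offline.
  N13 sheds 154 MW to N3, N8: 77 each.
    N3: 80+77 = 157 ≤ 160
    N8: 40+77 = 117 > 80
  N4 sheds 348 MW to N2, N3: 174 each.
    N2: 30+174 = 204 > 80
    N3: 157+174 = 331 > 160
  N9 sheds 114 MW to N19, N2, N3, N8: 28 each (2 lost).
    N19: 70+28 = 98 ≤ 100
    N2: 204+28 = 232 > 80
    N3: 331+28 = 359 > 160
    N8: 117+28 = 145 > 80
Round 4 — N2, N3, N8 trip offline.
  N2 sheds 232 MW: no online neighbours, lost.
  N3 sheds 359 MW: no online neighbours, lost.
  N8 sheds 145 MW: no online neighbours, lost.
No further trips.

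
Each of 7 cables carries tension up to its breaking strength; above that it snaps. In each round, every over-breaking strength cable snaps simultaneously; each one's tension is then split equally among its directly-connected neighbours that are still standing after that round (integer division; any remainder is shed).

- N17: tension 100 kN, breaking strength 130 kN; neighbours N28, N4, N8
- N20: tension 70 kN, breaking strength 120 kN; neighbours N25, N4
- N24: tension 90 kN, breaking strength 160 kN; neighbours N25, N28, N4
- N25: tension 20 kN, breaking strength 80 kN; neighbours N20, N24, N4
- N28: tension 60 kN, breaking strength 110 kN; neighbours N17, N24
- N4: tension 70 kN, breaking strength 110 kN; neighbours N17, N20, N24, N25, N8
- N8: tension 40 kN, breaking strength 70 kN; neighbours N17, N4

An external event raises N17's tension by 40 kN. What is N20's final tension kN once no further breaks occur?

Round 1 — N17 at 140 > 130. N17 snaps.
  N17 sheds 140 kN to N28, N4, N8: 46 each (2 lost).
    N28: 60+46 = 106 ≤ 110
    N4: 70+46 = 116 > 110
    N8: 40+46 = 86 > 70
Round 2 — N4, N8 snap.
  N4 sheds 116 kN to N20, N24, N25: 38 each (2 lost).
    N20: 70+38 = 108 ≤ 120
    N24: 90+38 = 128 ≤ 160
    N25: 20+38 = 58 ≤ 80
  N8 sheds 86 kN: no online neighbours, lost.
No further breaks.

108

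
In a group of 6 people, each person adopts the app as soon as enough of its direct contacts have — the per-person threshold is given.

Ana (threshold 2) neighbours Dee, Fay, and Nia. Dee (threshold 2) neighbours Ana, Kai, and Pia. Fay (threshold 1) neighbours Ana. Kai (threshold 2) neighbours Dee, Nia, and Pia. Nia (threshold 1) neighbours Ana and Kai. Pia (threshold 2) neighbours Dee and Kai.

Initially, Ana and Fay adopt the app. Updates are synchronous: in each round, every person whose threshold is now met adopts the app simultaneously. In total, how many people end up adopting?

Round 1 — Ana, Fay adopt the app (initial).
Round 2 — checking thresholds:
  Dee: 1 of 3 neighbours < 2, holds.
  Nia: 1 of 2 neighbours ≥ 1, adopts the app.
Round 3 — no new adoptions; cascade stops.

3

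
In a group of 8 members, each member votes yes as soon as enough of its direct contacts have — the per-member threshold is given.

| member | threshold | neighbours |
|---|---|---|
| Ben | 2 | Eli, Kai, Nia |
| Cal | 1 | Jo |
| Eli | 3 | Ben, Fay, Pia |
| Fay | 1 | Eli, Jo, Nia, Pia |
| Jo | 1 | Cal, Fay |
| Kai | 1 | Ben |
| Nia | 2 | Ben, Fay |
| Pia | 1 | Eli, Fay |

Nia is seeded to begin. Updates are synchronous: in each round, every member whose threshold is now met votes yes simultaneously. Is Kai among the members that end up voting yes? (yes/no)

no

Round 1 — Nia votes yes (initial).
Round 2 — checking thresholds:
  Ben: 1 of 3 neighbours < 2, not yet.
  Fay: 1 of 4 neighbours ≥ 1, votes yes.
Round 3 — checking thresholds:
  Ben: 1 of 3 neighbours < 2, not yet.
  Eli: 1 of 3 neighbours < 3, not yet.
  Jo: 1 of 2 neighbours ≥ 1, votes yes.
  Pia: 1 of 2 neighbours ≥ 1, votes yes.
Round 4 — checking thresholds:
  Ben: 1 of 3 neighbours < 2, not yet.
  Cal: 1 of 1 neighbours ≥ 1, votes yes.
  Eli: 2 of 3 neighbours < 3, not yet.
Round 5 — no new yes votes; cascade stops.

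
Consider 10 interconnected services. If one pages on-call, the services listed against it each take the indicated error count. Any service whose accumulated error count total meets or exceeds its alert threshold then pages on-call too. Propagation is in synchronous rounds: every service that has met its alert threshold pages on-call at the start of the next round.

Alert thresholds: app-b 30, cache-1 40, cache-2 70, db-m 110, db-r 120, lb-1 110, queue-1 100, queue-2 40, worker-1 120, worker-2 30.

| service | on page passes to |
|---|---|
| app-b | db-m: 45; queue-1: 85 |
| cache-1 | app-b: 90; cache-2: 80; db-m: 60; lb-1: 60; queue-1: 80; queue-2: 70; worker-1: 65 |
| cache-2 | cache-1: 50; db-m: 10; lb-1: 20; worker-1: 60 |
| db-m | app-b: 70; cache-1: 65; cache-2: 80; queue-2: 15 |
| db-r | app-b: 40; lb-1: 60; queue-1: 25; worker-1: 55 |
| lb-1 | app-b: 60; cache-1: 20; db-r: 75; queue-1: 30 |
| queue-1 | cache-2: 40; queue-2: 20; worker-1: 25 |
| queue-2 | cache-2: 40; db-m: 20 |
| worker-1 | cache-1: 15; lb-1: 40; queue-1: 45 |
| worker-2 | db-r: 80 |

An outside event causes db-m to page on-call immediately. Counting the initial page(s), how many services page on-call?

8

Round 1 — db-m pages on-call (initial).
  app-b: +70 → 70 ≥ 30
  cache-1: +65 → 65 ≥ 40
  cache-2: +80 → 80 ≥ 70
  queue-2: +15 → 15 < 40
Round 2 — app-b, cache-1, cache-2 page on-call.
  lb-1: +60+20 → 80 < 110
  queue-1: +85+80 → 165 ≥ 100
  queue-2: +70 → 85 ≥ 40
  worker-1: +65+60 → 125 ≥ 120
Round 3 — queue-1, queue-2, worker-1 page on-call.
  lb-1: +40 → 120 ≥ 110
Round 4 — lb-1 pages on-call.
  db-r: +75 → 75 < 120
No further pages.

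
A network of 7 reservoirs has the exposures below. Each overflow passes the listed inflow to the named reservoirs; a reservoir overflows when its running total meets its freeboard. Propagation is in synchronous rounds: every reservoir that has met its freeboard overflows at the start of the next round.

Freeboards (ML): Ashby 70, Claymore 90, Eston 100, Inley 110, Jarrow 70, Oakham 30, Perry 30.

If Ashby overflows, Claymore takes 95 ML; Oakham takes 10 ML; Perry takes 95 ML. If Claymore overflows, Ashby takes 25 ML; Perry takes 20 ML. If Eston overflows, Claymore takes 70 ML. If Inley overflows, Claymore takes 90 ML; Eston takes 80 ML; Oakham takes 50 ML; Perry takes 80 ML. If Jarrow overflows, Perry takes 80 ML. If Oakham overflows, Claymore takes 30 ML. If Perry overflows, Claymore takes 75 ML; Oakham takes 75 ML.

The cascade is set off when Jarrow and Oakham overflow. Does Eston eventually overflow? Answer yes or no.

Round 1 — Jarrow, Oakham overflow (initial).
  Claymore: +30 → 30 < 90
  Perry: +80 → 80 ≥ 30
Round 2 — Perry overflows.
  Claymore: +75 → 105 ≥ 90
Round 3 — Claymore overflows.
  Ashby: +25 → 25 < 70
No further overflows.

no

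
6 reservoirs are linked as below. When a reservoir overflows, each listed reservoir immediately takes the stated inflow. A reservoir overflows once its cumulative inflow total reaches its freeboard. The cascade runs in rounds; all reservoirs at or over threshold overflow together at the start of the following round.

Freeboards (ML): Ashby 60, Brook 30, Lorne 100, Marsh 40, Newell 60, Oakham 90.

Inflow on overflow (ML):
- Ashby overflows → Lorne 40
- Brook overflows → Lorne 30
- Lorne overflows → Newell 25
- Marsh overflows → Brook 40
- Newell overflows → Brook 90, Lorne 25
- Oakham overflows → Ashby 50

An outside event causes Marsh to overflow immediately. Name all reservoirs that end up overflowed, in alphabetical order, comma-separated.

Round 1 — Marsh overflows (initial).
  Brook: +40 → 40 ≥ 30
Round 2 — Brook overflows.
  Lorne: +30 → 30 < 100
No further overflows.

Brook, Marsh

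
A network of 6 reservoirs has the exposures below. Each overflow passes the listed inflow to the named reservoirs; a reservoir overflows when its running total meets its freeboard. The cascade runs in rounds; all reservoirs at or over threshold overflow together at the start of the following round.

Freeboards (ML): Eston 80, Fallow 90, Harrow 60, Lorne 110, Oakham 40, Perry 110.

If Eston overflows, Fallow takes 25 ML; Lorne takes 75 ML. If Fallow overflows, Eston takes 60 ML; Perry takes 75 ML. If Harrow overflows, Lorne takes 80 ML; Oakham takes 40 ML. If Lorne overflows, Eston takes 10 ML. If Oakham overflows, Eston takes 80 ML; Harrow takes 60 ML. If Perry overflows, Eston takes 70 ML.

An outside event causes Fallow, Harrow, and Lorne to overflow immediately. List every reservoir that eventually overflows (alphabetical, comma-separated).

Eston, Fallow, Harrow, Lorne, Oakham

Round 1 — Fallow, Harrow, Lorne overflow (initial).
  Eston: +60+10 → 70 < 80
  Oakham: +40 → 40 ≥ 40
  Perry: +75 → 75 < 110
Round 2 — Oakham overflows.
  Eston: +80 → 150 ≥ 80
Round 3 — Eston overflows.
No further overflows.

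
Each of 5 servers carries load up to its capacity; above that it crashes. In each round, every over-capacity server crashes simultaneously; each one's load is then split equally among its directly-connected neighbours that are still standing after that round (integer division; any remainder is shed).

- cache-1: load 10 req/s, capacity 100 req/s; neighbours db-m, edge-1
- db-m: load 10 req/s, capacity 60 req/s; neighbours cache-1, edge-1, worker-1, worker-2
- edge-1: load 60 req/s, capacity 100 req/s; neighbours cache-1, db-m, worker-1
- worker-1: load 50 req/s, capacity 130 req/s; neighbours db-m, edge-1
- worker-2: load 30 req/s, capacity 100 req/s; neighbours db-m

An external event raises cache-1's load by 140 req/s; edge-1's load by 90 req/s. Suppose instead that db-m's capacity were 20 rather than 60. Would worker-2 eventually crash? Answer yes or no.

With db-m's capacity at 20:
Round 1 — cache-1 at 150 > 100; edge-1 at 150 > 100. cache-1, edge-1 crash.
  cache-1 sheds 150 req/s to db-m: 150 each.
    db-m: 10+150 = 160 > 20
  edge-1 sheds 150 req/s to db-m, worker-1: 75 each.
    db-m: 160+75 = 235 > 20
    worker-1: 50+75 = 125 ≤ 130
Round 2 — db-m crashes.
  db-m sheds 235 req/s to worker-1, worker-2: 117 each (1 lost).
    worker-1: 125+117 = 242 > 130
    worker-2: 30+117 = 147 > 100
Round 3 — worker-1, worker-2 crash.
  worker-1 sheds 242 req/s: no online neighbours, lost.
  worker-2 sheds 147 req/s: no online neighbours, lost.
No further crashes.

yes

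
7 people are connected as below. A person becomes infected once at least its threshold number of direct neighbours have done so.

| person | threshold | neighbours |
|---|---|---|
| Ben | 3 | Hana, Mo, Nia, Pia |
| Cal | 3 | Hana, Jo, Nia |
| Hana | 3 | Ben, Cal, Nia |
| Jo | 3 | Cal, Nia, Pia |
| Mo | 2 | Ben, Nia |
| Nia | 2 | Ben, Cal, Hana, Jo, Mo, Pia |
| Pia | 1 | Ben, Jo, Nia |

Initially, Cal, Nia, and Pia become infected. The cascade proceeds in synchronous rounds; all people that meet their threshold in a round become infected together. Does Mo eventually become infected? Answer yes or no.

no

Round 1 — Cal, Nia, Pia become infected (initial).
Round 2 — checking thresholds:
  Ben: 2 of 4 neighbours < 3, holds.
  Hana: 2 of 3 neighbours < 3, holds.
  Jo: 3 of 3 neighbours ≥ 3, becomes infected.
  Mo: 1 of 2 neighbours < 2, holds.
Round 3 — no new infections; cascade stops.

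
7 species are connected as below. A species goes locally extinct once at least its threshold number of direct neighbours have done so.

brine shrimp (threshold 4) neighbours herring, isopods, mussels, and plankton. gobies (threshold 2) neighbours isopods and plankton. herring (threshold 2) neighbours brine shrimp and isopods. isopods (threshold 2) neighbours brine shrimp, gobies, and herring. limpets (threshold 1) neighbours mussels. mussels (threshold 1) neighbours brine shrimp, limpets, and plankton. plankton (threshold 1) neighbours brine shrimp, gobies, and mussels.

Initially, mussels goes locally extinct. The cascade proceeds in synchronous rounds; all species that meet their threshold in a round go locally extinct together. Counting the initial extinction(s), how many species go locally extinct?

3

Round 1 — mussels goes locally extinct (initial).
Round 2 — checking thresholds:
  brine shrimp: 1 of 4 neighbours < 4, not yet.
  limpets: 1 of 1 neighbours ≥ 1, goes locally extinct.
  plankton: 1 of 3 neighbours ≥ 1, goes locally extinct.
Round 3 — no new extinctions; cascade stops.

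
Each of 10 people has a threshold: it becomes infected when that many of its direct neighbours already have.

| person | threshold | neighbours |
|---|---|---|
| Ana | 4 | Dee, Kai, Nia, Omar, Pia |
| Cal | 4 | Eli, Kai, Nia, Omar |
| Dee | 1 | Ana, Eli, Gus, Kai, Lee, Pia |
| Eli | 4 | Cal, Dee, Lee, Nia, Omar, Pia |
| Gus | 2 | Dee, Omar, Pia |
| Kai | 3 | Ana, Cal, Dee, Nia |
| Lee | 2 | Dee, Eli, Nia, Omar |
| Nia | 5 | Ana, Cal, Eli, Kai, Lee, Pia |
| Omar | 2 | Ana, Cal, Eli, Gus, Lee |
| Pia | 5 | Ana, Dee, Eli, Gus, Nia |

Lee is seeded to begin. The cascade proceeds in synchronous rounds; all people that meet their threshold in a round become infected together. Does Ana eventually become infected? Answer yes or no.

no

Round 1 — Lee becomes infected (initial).
Round 2 — checking thresholds:
  Dee: 1 of 6 neighbours ≥ 1, becomes infected.
  Eli: 1 of 6 neighbours < 4, below threshold.
  Nia: 1 of 6 neighbours < 5, below threshold.
  Omar: 1 of 5 neighbours < 2, below threshold.
Round 3 — no new infections; cascade stops.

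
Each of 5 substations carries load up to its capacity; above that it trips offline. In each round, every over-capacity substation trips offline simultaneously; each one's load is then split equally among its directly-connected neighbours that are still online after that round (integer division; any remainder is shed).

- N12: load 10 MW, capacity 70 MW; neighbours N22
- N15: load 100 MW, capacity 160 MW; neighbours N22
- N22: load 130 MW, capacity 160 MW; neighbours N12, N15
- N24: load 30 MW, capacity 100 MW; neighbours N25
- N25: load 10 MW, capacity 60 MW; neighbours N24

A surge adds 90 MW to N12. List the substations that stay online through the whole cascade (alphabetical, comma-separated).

Round 1 — N12 at 100 > 70. N12 trips offline.
  N12 sheds 100 MW to N22: 100 each.
    N22: 130+100 = 230 > 160
Round 2 — N22 trips offline.
  N22 sheds 230 MW to N15: 230 each.
    N15: 100+230 = 330 > 160
Round 3 — N15 trips offline.
  N15 sheds 330 MW: no online neighbours, lost.
No further trips.

N24, N25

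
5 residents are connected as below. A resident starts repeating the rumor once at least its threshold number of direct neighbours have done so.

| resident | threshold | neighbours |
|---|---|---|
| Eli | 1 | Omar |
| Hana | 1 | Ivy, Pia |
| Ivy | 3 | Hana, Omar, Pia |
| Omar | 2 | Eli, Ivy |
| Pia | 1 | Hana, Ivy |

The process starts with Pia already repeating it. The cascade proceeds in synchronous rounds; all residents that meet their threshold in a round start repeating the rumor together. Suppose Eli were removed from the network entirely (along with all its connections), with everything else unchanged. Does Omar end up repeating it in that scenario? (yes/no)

no

With Eli removed:
Round 1 — Pia starts repeating the rumor (initial).
Round 2 — checking thresholds:
  Hana: 1 of 2 neighbours ≥ 1, starts repeating the rumor.
  Ivy: 1 of 3 neighbours < 3, not yet.
Round 3 — no new spreads; cascade stops.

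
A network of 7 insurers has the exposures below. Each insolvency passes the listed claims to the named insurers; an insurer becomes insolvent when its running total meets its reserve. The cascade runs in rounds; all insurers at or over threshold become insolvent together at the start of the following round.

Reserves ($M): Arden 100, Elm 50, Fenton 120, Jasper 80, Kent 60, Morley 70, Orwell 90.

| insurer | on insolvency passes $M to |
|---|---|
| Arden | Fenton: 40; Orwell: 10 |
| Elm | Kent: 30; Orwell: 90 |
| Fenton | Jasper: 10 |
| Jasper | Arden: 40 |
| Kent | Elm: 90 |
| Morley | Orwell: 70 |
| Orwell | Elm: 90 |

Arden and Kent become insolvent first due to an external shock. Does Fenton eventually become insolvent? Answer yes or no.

Round 1 — Arden, Kent become insolvent (initial).
  Elm: +90 → 90 ≥ 50
  Fenton: +40 → 40 < 120
  Orwell: +10 → 10 < 90
Round 2 — Elm becomes insolvent.
  Orwell: +90 → 100 ≥ 90
Round 3 — Orwell becomes insolvent.
No further insolvencies.

no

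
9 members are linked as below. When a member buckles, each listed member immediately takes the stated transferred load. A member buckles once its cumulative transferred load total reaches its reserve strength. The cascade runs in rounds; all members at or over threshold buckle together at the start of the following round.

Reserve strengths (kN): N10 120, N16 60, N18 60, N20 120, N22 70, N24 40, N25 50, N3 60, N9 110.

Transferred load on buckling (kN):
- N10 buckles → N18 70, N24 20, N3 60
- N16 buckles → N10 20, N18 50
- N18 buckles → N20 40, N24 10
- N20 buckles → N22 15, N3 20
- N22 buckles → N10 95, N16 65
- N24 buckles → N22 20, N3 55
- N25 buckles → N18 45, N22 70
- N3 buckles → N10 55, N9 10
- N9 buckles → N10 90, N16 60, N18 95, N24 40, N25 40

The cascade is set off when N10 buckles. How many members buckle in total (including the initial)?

3

Round 1 — N10 buckles (initial).
  N18: +70 → 70 ≥ 60
  N24: +20 → 20 < 40
  N3: +60 → 60 ≥ 60
Round 2 — N18, N3 buckle.
  N20: +40 → 40 < 120
  N24: +10 → 30 < 40
  N9: +10 → 10 < 110
No further bucklings.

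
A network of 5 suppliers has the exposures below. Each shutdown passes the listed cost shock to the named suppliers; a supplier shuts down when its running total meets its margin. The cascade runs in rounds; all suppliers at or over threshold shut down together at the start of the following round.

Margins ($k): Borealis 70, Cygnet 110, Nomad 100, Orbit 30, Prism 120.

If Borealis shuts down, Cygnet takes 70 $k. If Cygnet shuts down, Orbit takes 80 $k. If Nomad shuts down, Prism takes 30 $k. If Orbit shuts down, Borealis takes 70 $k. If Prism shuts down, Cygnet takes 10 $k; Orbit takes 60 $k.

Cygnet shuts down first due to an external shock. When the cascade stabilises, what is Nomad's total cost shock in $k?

Round 1 — Cygnet shuts down (initial).
  Orbit: +80 → 80 ≥ 30
Round 2 — Orbit shuts down.
  Borealis: +70 → 70 ≥ 70
Round 3 — Borealis shuts down.
No further shutdowns.

0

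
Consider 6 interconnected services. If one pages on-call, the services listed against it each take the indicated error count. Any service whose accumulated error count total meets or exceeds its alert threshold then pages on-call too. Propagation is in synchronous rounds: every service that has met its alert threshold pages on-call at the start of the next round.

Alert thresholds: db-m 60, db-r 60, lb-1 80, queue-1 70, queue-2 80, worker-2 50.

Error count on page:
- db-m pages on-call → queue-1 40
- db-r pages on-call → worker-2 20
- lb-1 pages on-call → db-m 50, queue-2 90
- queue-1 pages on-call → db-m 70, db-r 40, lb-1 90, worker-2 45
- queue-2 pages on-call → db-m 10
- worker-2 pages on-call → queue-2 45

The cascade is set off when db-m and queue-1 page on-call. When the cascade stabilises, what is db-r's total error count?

40

Round 1 — db-m, queue-1 page on-call (initial).
  db-r: +40 → 40 < 60
  lb-1: +90 → 90 ≥ 80
  worker-2: +45 → 45 < 50
Round 2 — lb-1 pages on-call.
  queue-2: +90 → 90 ≥ 80
Round 3 — queue-2 pages on-call.
No further pages.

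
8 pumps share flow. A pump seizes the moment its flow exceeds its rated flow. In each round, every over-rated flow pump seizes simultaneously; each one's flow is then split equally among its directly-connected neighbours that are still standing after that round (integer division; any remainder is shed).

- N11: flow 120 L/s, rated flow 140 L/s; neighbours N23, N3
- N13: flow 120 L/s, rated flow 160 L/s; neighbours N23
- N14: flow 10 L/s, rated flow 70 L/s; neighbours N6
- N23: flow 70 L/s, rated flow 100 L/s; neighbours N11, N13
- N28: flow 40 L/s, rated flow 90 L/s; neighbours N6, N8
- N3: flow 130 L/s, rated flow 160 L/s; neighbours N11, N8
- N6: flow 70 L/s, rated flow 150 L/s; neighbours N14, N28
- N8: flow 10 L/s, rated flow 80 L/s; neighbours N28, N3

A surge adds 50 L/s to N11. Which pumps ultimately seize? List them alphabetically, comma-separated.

Round 1 — N11 at 170 > 140. N11 seizes.
  N11 sheds 170 L/s to N23, N3: 85 each.
    N23: 70+85 = 155 > 100
    N3: 130+85 = 215 > 160
Round 2 — N23, N3 seize.
  N23 sheds 155 L/s to N13: 155 each.
    N13: 120+155 = 275 > 160
  N3 sheds 215 L/s to N8: 215 each.
    N8: 10+215 = 225 > 80
Round 3 — N13, N8 seize.
  N13 sheds 275 L/s: no online neighbours, lost.
  N8 sheds 225 L/s to N28: 225 each.
    N28: 40+225 = 265 > 90
Round 4 — N28 seizes.
  N28 sheds 265 L/s to N6: 265 each.
    N6: 70+265 = 335 > 150
Round 5 — N6 seizes.
  N6 sheds 335 L/s to N14: 335 each.
    N14: 10+335 = 345 > 70
Round 6 — N14 seizes.
  N14 sheds 345 L/s: no online neighbours, lost.
No further seizures.

N11, N13, N14, N23, N28, N3, N6, N8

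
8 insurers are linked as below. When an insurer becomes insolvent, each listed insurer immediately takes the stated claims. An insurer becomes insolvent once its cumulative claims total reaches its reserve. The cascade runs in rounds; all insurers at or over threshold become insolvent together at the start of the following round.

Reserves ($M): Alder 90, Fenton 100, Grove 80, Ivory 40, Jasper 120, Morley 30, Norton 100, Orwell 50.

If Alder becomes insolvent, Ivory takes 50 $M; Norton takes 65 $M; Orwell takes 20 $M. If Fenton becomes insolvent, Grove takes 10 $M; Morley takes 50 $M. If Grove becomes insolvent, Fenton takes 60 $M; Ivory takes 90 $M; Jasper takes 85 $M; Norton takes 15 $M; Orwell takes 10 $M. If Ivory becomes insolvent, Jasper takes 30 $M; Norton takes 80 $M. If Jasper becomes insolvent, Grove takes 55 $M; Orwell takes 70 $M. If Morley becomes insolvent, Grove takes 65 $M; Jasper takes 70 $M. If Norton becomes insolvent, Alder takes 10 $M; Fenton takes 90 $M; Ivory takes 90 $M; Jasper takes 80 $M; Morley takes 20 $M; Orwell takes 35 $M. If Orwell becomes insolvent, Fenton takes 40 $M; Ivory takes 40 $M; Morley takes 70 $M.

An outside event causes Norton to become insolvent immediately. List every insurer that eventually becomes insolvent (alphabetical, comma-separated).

Ivory, Norton

Round 1 — Norton becomes insolvent (initial).
  Alder: +10 → 10 < 90
  Fenton: +90 → 90 < 100
  Ivory: +90 → 90 ≥ 40
  Jasper: +80 → 80 < 120
  Morley: +20 → 20 < 30
  Orwell: +35 → 35 < 50
Round 2 — Ivory becomes insolvent.
  Jasper: +30 → 110 < 120
No further insolvencies.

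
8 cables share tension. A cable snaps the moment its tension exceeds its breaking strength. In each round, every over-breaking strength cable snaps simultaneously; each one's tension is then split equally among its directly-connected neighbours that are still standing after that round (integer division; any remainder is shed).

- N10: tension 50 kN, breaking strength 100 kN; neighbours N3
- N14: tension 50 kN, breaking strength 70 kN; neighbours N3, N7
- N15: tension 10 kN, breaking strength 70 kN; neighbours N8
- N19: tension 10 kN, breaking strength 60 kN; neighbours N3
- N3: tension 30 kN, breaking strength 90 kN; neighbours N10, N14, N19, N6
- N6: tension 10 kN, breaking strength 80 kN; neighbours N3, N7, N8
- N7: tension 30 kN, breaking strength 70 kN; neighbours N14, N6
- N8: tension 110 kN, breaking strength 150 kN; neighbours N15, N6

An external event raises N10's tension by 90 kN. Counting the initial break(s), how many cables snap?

Round 1 — N10 at 140 > 100. N10 snaps.
  N10 sheds 140 kN to N3: 140 each.
    N3: 30+140 = 170 > 90
Round 2 — N3 snaps.
  N3 sheds 170 kN to N14, N19, N6: 56 each (2 lost).
    N14: 50+56 = 106 > 70
    N19: 10+56 = 66 > 60
    N6: 10+56 = 66 ≤ 80
Round 3 — N14, N19 snap.
  N14 sheds 106 kN to N7: 106 each.
    N7: 30+106 = 136 > 70
  N19 sheds 66 kN: no online neighbours, lost.
Round 4 — N7 snaps.
  N7 sheds 136 kN to N6: 136 each.
    N6: 66+136 = 202 > 80
Round 5 — N6 snaps.
  N6 sheds 202 kN to N8: 202 each.
    N8: 110+202 = 312 > 150
Round 6 — N8 snaps.
  N8 sheds 312 kN to N15: 312 each.
    N15: 10+312 = 322 > 70
Round 7 — N15 snaps.
  N15 sheds 322 kN: no online neighbours, lost.
No further breaks.

8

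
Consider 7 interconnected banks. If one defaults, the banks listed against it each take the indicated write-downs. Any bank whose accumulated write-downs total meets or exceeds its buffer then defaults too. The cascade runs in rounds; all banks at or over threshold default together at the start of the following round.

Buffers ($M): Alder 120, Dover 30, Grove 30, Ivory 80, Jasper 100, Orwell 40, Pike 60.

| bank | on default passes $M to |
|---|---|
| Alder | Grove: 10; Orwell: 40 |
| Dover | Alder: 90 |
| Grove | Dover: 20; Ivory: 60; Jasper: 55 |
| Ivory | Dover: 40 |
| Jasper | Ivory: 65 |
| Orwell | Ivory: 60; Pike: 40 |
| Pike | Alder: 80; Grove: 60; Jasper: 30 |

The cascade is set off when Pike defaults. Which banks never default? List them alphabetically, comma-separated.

Alder, Dover, Ivory, Jasper, Orwell

Round 1 — Pike defaults (initial).
  Alder: +80 → 80 < 120
  Grove: +60 → 60 ≥ 30
  Jasper: +30 → 30 < 100
Round 2 — Grove defaults.
  Dover: +20 → 20 < 30
  Ivory: +60 → 60 < 80
  Jasper: +55 → 85 < 100
No further defaults.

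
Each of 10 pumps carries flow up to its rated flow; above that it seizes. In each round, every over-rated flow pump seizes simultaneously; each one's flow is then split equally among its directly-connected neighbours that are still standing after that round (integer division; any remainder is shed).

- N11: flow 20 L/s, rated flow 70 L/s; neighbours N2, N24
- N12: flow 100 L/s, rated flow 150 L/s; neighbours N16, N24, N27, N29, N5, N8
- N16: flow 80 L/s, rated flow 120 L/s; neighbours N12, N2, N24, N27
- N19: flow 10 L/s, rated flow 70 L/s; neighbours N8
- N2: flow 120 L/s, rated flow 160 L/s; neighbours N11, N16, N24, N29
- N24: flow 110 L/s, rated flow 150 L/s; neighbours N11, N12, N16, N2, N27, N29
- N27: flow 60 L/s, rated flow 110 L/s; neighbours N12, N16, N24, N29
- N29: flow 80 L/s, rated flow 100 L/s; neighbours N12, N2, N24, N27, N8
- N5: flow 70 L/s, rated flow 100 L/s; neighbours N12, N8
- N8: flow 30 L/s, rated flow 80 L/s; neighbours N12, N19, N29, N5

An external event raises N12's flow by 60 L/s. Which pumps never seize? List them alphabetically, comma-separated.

Round 1 — N12 at 160 > 150. N12 seizes.
  N12 sheds 160 L/s to N16, N24, N27, N29, N5, N8: 26 each (4 lost).
    N16: 80+26 = 106 ≤ 120
    N24: 110+26 = 136 ≤ 150
    N27: 60+26 = 86 ≤ 110
    N29: 80+26 = 106 > 100
    N5: 70+26 = 96 ≤ 100
    N8: 30+26 = 56 ≤ 80
Round 2 — N29 seizes.
  N29 sheds 106 L/s to N2, N24, N27, N8: 26 each (2 lost).
    N2: 120+26 = 146 ≤ 160
    N24: 136+26 = 162 > 150
    N27: 86+26 = 112 > 110
    N8: 56+26 = 82 > 80
Round 3 — N24, N27, N8 seize.
  N24 sheds 162 L/s to N11, N16, N2: 54 each.
    N11: 20+54 = 74 > 70
    N16: 106+54 = 160 > 120
    N2: 146+54 = 200 > 160
  N27 sheds 112 L/s to N16: 112 each.
    N16: 160+112 = 272 > 120
  N8 sheds 82 L/s to N19, N5: 41 each.
    N19: 10+41 = 51 ≤ 70
    N5: 96+41 = 137 > 100
Round 4 — N11, N16, N2, N5 seize.
  N11 sheds 74 L/s: no online neighbours, lost.
  N16 sheds 272 L/s: no online neighbours, lost.
  N2 sheds 200 L/s: no online neighbours, lost.
  N5 sheds 137 L/s: no online neighbours, lost.
No further seizures.

N19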